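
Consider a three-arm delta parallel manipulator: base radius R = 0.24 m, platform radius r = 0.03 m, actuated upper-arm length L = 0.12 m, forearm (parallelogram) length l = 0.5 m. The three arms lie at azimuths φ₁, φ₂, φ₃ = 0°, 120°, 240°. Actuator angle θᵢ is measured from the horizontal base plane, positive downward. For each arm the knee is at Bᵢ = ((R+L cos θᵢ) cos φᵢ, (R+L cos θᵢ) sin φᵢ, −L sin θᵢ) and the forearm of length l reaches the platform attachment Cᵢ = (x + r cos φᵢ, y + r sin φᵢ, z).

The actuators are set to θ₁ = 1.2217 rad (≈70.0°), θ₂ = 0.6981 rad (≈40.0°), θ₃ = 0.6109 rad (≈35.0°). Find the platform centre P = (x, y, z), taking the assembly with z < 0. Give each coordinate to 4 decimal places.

arm 1 at φ=0.0°: e+L cos θ1 = 0.2510;  S1 = (0.2510, 0.0000, -0.1128)
φ2=120.0°: virtual centre (-0.1510, 0.2615, -0.0771), radius l
φ3=240.0°: virtual centre (-0.1541, -0.2670, -0.0688), radius l
subtract pairs → two planes through P
plane₁₂: -0.8040x+0.5230y+0.0713z = 0.0214
det = 0.8531;  x = -0.0281+0.0985z,  y = -0.0024+0.0151z
sphere 1 gives Az²+Bz+C=0 with A=1.0099, B=0.1705, C=-0.1593;  B²−4AC=0.6728;  roots -0.4905, 0.3217;  negative root z = -0.4905
x = -0.0764, y = -0.0098

(-0.0764, -0.0098, -0.4905)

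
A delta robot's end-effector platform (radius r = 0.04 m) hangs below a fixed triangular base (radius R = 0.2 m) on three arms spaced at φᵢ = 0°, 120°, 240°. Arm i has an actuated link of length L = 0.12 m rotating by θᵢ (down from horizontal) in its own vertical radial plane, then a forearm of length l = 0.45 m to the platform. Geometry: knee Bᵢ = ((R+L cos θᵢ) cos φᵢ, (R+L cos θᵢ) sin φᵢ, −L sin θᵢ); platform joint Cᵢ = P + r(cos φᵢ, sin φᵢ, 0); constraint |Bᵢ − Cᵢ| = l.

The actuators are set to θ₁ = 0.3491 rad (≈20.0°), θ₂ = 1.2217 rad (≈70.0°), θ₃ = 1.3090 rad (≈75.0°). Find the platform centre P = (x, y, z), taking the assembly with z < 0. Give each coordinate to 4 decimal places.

(0.1254, 0.0109, -0.4661)

φ1=0.0°: virtual centre (0.2728, 0.0000, -0.0410), radius l
arm 2 at φ=120.0°: e+L cos θ2 = 0.2010;  centre 2 = (-0.1005, 0.1741, -0.1128)
centre 3 = (0.1911·cos240.0°, 0.1911·sin240.0°, -0.1159) = (-0.0955, -0.1655, -0.1159)
|centre ₂|²−|centre ₁|² = -0.0229;  |centre ₃|²−|centre ₁|² = -0.0261
[-0.7466 0.3482 -0.1434]·P = -0.0229;  [-0.7366 -0.3309 -0.1497]·P = -0.0261
det = 0.5035;  x = 0.0332+-0.1978z,  y = 0.0052+-0.0122z
quadratic in z: (1.0393)z²+(0.1768)z+(-0.1434)=0, √Δ=0.7920 → z ∈ {-0.4661, 0.2960}; z = -0.4661 (taking z<0)
x = 0.1254, y = 0.0109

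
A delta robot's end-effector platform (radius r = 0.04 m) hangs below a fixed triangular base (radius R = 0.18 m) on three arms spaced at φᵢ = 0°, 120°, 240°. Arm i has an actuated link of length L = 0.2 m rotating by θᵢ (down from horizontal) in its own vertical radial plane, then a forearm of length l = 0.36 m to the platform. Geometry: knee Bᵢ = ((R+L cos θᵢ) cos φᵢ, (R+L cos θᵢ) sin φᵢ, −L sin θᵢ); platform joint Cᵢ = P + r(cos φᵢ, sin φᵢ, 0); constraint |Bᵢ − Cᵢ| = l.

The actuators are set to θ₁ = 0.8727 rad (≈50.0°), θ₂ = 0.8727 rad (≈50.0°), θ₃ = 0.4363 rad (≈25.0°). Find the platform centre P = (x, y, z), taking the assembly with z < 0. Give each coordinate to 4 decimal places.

(-0.0337, -0.0584, -0.3398)

arm 1 at φ=0.0°: ρ1 = 0.2686;  centre 1 = (0.2686, 0.0000, -0.1532)
φ2=120.0°: virtual centre (-0.1343, 0.2326, -0.1532), radius l
arm 3 at φ=240.0°: ρ3 = 0.3213;  centre 3 = (-0.1606, -0.2782, -0.0845)
|centre ₂|²−|centre ₁|² = 0.0000;  |centre ₃|²−|centre ₁|² = 0.0148
linear system: -0.8057x+0.4651y = 0.0000−0.0000z; -0.8584x+-0.5564y = 0.0148−0.1374z
Cramer: x(z) = -0.0081+0.0754z;  y(z) = -0.0140+0.1306z
into |P−centre ₁|² = l²: 1.0227z² + 0.2610z + -0.0294 = 0;  Δ = 0.1884;  z = -0.3398 or 0.0846 → z<0 root = -0.3398
x = -0.0337, y = -0.0584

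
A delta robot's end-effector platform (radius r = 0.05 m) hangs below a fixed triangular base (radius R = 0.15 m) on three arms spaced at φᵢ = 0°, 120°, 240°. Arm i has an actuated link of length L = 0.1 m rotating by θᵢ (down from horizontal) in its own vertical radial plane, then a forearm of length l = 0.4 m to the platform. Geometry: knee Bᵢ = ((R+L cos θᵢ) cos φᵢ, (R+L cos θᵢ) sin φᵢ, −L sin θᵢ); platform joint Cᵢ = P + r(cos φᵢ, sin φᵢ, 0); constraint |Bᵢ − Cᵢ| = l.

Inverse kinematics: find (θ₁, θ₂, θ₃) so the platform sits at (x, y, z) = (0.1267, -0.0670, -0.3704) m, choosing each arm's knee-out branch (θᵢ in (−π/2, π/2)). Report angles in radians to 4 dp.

rotate P by −φ1: (0.1267, -0.0670, -0.3704)
  A=-0.0267, B=-0.3704, C=(l²−L²−A²−y'²−z²)/(2L)=0.0380
  θ1 = atan2(B,A) + arccos(C/0.3714) = -0.1745
φ2=120.0° → target in arm frame (-0.1214, -0.0762)
  A=0.2214, B=-0.3704, C=(l²−L²−A²−y'²−z²)/(2L)=-0.2101
  θ2 = atan2(B,A) + arccos(C/0.4315) = 1.0471
φ3=240.0° → target in arm frame (-0.0053, 0.1432)
  A=0.1053, B=-0.3704, C=(l²−L²−A²−y'²−z²)/(2L)=-0.0940
  γ=atan2(-0.3704,0.1053)=-1.2938;  ψ=arccos(-0.2441)=1.8174;  θ3=γ+ψ≈0.5237

θ₁ = -0.1745, θ₂ = 1.0471, θ₃ = 0.5237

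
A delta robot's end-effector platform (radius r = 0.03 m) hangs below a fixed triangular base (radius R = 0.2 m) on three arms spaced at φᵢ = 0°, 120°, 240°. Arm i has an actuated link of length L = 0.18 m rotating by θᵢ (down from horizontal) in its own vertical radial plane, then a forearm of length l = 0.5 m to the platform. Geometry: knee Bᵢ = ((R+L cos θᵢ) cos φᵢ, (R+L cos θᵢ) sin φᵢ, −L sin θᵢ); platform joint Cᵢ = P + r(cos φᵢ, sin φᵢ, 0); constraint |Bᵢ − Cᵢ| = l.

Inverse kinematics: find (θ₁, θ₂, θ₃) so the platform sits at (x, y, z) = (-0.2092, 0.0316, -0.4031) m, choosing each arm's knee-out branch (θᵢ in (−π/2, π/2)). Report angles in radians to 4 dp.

φ1=0.0° → target in arm frame (-0.2092, 0.0316)
  A cos θ + B sin θ = C:  0.3792·cos θ + -0.4031·sin θ = -0.2491
  γ=atan2(-0.4031,0.3792)=-0.8159;  ψ=arccos(-0.4501)=2.0377;  θ1=γ+ψ≈1.2218
arm 2 (φ=120.0°): x'=0.1320, y'=0.1654
  A cos θ + B sin θ = C:  0.0380·cos θ + -0.4031·sin θ = 0.0731
  √(A²+B²)=0.4049;  θ2 = -1.4767+1.3893 ≈ -0.0875
rotate P by −φ3: (0.0772, -0.1970, -0.4031)
  A cos θ + B sin θ = C:  0.0928·cos θ + -0.4031·sin θ = 0.0214
  √(A²+B²)=0.4136;  θ3 = -1.3446+1.5190 ≈ 0.1744

θ₁ = 1.2218, θ₂ = -0.0875, θ₃ = 0.1744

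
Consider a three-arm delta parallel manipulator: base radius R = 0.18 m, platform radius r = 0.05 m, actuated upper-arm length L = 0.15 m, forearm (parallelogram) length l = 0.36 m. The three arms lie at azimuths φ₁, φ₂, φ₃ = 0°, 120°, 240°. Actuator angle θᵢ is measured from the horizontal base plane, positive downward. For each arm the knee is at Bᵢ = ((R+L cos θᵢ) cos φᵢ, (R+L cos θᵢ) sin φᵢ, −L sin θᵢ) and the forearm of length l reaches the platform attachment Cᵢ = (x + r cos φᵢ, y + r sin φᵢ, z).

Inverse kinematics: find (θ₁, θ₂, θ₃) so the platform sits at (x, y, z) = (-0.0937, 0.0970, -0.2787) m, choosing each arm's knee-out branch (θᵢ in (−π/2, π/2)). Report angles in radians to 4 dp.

φ1=0.0° → target in arm frame (-0.0937, 0.0970)
  e−x'=0.2237;  (l²−L²−(e−x')²−y'²−z²)/2L = -0.1001
  √(A²+B²)=0.3574;  θ1 = -0.8944+1.8546 ≈ 0.9602
φ2=120.0° → target in arm frame (0.1309, 0.0326)
  e−x'=-0.0009;  (l²−L²−(e−x')²−y'²−z²)/2L = 0.0945
  θ2 = atan2(B,A) + arccos(C/0.2787) = -0.3491
φ3=240.0° → target in arm frame (-0.0372, -0.1296)
  A=0.1672, B=-0.2787, C=(l²−L²−A²−y'²−z²)/(2L)=-0.0511
  √(A²+B²)=0.3250;  θ3 = -1.0305+1.7286 ≈ 0.6981

θ₁ = 0.9602, θ₂ = -0.3491, θ₃ = 0.6981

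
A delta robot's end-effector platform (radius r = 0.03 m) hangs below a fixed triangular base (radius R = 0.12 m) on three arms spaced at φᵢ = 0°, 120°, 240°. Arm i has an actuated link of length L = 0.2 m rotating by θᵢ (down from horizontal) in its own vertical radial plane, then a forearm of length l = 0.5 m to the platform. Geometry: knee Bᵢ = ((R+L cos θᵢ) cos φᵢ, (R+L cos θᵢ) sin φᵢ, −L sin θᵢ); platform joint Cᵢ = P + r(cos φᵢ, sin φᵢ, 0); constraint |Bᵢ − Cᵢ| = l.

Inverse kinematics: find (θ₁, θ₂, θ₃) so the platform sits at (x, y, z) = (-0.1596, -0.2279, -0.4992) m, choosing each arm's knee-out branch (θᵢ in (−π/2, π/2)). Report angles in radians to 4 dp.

arm 1 (φ=0.0°): x'=-0.1596, y'=-0.2279
  A=0.2496, B=-0.4992, C=(l²−L²−A²−y'²−z²)/(2L)=-0.3836
  √(A²+B²)=0.5581;  θ1 = -1.1071+2.3286 ≈ 1.2214
rotate P by −φ2: (-0.1176, 0.2522, -0.4992)
  e−x'=0.2076;  (l²−L²−(e−x')²−y'²−z²)/2L = -0.3647
  θ2 = atan2(B,A) + arccos(C/0.5406) = 1.1344
rotate P by −φ3: (0.2772, -0.0243, -0.4992)
  A=-0.1872, B=-0.4992, C=(l²−L²−A²−y'²−z²)/(2L)=-0.1871
  θ3 = atan2(B,A) + arccos(C/0.5331) = -0.0002

θ₁ = 1.2214, θ₂ = 1.1344, θ₃ = -0.0002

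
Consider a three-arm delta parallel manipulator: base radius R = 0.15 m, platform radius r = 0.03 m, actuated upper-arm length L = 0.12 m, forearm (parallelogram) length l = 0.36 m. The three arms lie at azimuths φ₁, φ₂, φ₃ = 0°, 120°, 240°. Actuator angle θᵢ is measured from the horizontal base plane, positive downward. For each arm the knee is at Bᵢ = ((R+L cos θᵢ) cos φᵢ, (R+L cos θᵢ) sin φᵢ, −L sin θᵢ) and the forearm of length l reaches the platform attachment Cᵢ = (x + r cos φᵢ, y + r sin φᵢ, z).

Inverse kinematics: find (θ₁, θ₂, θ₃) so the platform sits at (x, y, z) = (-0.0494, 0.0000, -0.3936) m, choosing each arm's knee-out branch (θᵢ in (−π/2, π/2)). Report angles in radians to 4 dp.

rotate P by −φ1: (-0.0494, 0.0000, -0.3936)
  A cos θ + B sin θ = C:  0.1694·cos θ + -0.3936·sin θ = -0.2851
  θ1 = atan2(B,A) + arccos(C/0.4285) = 1.1343
φ2=120.0° → target in arm frame (0.0247, 0.0428)
  A=0.0953, B=-0.3936, C=(l²−L²−A²−y'²−z²)/(2L)=-0.2110
  √(A²+B²)=0.4050;  θ2 = -1.3332+2.1188 ≈ 0.7855
arm 3 (φ=240.0°): x'=0.0247, y'=-0.0428
  A=0.0953, B=-0.3936, C=(l²−L²−A²−y'²−z²)/(2L)=-0.2110
  γ=atan2(-0.3936,0.0953)=-1.3332;  ψ=arccos(-0.5210)=2.1188;  θ3=γ+ψ≈0.7855

θ₁ = 1.1343, θ₂ = 0.7855, θ₃ = 0.7855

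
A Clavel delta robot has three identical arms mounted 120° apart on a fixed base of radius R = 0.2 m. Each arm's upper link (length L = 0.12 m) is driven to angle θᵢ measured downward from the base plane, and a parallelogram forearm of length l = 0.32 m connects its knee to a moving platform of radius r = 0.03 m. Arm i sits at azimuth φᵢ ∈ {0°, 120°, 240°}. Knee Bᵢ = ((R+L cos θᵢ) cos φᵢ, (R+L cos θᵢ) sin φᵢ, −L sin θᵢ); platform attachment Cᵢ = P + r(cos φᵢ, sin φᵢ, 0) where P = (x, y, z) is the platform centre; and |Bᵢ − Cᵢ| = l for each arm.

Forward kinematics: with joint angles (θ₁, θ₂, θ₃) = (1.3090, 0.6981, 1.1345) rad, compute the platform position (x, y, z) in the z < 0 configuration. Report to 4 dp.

centre 1 = (0.2011·cos0.0°, 0.2011·sin0.0°, -0.1159) = (0.2011, 0.0000, -0.1159)
centre 2 = (0.2619·cos120.0°, 0.2619·sin120.0°, -0.0771) = (-0.1310, 0.2268, -0.0771)
φ3=240.0°: virtual centre (-0.1104, -0.1911, -0.1088), radius l
subtract pairs → two planes through P
[-0.6640 0.4537 0.0776]·P = 0.0207;  [-0.6228 -0.3823 0.0143]·P = 0.0067
det = 0.5364;  x = -0.0204+0.0674z,  y = 0.0158+-0.0723z
into |P−centre ₁|² = l²: 1.0098z² + 0.1997z + -0.0397 = 0;  Δ = 0.2001;  z = -0.3204 or 0.1226 → z<0 root = -0.3204
x = -0.0420, y = 0.0389

(-0.0420, 0.0389, -0.3204)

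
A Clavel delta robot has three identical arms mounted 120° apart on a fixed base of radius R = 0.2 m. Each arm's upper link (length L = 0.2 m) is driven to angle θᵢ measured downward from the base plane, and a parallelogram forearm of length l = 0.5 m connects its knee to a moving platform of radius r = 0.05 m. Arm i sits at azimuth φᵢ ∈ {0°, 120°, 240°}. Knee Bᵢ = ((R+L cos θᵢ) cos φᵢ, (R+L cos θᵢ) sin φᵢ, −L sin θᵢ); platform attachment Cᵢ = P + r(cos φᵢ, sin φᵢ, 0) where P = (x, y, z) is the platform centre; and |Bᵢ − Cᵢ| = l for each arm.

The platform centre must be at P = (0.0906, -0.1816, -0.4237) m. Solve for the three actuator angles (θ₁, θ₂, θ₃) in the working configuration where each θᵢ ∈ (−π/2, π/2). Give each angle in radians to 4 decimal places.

θ₁ = 0.1745, θ₂ = 1.1344, θ₃ = 0.0873

rotate P by −φ1: (0.0906, -0.1816, -0.4237)
  e−x'=0.0594;  (l²−L²−(e−x')²−y'²−z²)/2L = -0.0151
  γ=atan2(-0.4237,0.0594)=-1.4315;  ψ=arccos(-0.0352)=1.6060;  θ1=γ+ψ≈0.1745
φ2=120.0° → target in arm frame (-0.2026, 0.0123)
  e−x'=0.3526;  (l²−L²−(e−x')²−y'²−z²)/2L = -0.2349
  θ2 = atan2(B,A) + arccos(C/0.5512) = 1.1344
φ3=240.0° → target in arm frame (0.1120, 0.1693)
  A=0.0380, B=-0.4237, C=(l²−L²−A²−y'²−z²)/(2L)=0.0010
  γ=atan2(-0.4237,0.0380)=-1.4813;  ψ=arccos(0.0022)=1.5685;  θ3=γ+ψ≈0.0873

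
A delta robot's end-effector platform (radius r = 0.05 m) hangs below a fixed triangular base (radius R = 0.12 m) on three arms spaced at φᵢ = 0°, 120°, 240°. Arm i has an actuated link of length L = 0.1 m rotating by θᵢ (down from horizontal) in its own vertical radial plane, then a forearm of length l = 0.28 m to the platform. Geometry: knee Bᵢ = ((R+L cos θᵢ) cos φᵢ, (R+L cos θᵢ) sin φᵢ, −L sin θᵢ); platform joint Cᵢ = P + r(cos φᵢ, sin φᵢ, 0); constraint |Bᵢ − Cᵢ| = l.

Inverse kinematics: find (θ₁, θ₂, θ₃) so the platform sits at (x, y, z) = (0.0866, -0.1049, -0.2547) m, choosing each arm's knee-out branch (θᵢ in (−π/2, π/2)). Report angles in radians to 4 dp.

θ₁ = 0.0874, θ₂ = 1.3094, θ₃ = 0.3494

arm 1 (φ=0.0°): x'=0.0866, y'=-0.1049
  A cos θ + B sin θ = C:  -0.0166·cos θ + -0.2547·sin θ = -0.0388
  √(A²+B²)=0.2552;  θ1 = -1.6359+1.7232 ≈ 0.0874
φ2=120.0° → target in arm frame (-0.1341, -0.0225)
  A cos θ + B sin θ = C:  0.2041·cos θ + -0.2547·sin θ = -0.1933
  γ=atan2(-0.2547,0.2041)=-0.8951;  ψ=arccos(-0.5921)=2.2045;  θ2=γ+ψ≈1.3094
rotate P by −φ3: (0.0475, 0.1274, -0.2547)
  e−x'=0.0225;  (l²−L²−(e−x')²−y'²−z²)/2L = -0.0661
  γ=atan2(-0.2547,0.0225)=-1.4829;  ψ=arccos(-0.2585)=1.8323;  θ3=γ+ψ≈0.3494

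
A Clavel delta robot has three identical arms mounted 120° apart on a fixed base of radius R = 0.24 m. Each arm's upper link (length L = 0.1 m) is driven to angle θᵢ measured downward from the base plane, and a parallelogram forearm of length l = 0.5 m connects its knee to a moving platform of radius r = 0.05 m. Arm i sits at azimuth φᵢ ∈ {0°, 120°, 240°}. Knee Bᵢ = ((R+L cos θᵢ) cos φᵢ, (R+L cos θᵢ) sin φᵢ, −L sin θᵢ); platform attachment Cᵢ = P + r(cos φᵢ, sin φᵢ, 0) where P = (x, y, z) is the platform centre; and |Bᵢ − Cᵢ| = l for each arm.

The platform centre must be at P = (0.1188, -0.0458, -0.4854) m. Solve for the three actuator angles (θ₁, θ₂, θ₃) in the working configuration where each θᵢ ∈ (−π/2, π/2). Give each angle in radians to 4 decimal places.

θ₁ = 0.1740, θ₂ = 1.3963, θ₃ = 0.9595

rotate P by −φ1: (0.1188, -0.0458, -0.4854)
  e−x'=0.0712;  (l²−L²−(e−x')²−y'²−z²)/2L = -0.0139
  √(A²+B²)=0.4906;  θ1 = -1.4252+1.5991 ≈ 0.1740
φ2=120.0° → target in arm frame (-0.0991, -0.0800)
  A cos θ + B sin θ = C:  0.2891·cos θ + -0.4854·sin θ = -0.4278
  √(A²+B²)=0.5650;  θ2 = -1.0337+2.4300 ≈ 1.3963
φ3=240.0° → target in arm frame (-0.0197, 0.1258)
  e−x'=0.2097;  (l²−L²−(e−x')²−y'²−z²)/2L = -0.2771
  γ=atan2(-0.4854,0.2097)=-1.1629;  ψ=arccos(-0.5241)=2.1224;  θ3=γ+ψ≈0.9595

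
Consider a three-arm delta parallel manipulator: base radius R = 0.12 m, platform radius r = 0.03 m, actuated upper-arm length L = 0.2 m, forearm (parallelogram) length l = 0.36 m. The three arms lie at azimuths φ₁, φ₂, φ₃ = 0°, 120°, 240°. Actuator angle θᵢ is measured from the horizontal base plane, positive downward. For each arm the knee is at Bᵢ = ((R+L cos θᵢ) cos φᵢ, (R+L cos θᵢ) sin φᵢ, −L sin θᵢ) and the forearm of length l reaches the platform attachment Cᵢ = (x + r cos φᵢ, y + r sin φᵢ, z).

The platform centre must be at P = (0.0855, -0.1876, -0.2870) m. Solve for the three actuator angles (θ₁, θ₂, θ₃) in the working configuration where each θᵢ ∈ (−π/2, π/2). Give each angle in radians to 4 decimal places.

θ₁ = 0.2619, θ₂ = 1.3089, θ₃ = 0.0871

φ1=0.0° → target in arm frame (0.0855, -0.1876)
  A cos θ + B sin θ = C:  0.0045·cos θ + -0.2870·sin θ = -0.0700
  γ=atan2(-0.2870,0.0045)=-1.5551;  ψ=arccos(-0.2437)=1.8170;  θ1=γ+ψ≈0.2619
arm 2 (φ=120.0°): x'=-0.2052, y'=0.0198
  A=0.2952, B=-0.2870, C=(l²−L²−A²−y'²−z²)/(2L)=-0.2008
  γ=atan2(-0.2870,0.2952)=-0.7713;  ψ=arccos(-0.4876)=2.0802;  θ2=γ+ψ≈1.3089
arm 3 (φ=240.0°): x'=0.1197, y'=0.1678
  e−x'=-0.0297;  (l²−L²−(e−x')²−y'²−z²)/2L = -0.0546
  γ=atan2(-0.2870,-0.0297)=-1.6740;  ψ=arccos(-0.1891)=1.7610;  θ3=γ+ψ≈0.0871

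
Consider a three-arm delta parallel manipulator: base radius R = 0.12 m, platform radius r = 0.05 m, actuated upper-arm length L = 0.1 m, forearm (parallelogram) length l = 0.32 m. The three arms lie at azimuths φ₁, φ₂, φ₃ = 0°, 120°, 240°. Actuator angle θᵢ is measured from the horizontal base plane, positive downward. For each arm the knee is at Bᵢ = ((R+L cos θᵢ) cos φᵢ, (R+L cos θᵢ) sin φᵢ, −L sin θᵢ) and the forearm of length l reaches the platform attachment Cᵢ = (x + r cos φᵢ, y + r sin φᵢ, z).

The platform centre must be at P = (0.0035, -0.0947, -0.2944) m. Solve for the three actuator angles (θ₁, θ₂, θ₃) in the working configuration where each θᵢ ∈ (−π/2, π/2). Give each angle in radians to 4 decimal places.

θ₁ = 0.3494, θ₂ = 0.7852, θ₃ = -0.0872

rotate P by −φ1: (0.0035, -0.0947, -0.2944)
  A cos θ + B sin θ = C:  0.0665·cos θ + -0.2944·sin θ = -0.0383
  √(A²+B²)=0.3018;  θ1 = -1.3486+1.6981 ≈ 0.3494
arm 2 (φ=120.0°): x'=-0.0838, y'=0.0443
  A=0.1538, B=-0.2944, C=(l²−L²−A²−y'²−z²)/(2L)=-0.0994
  θ2 = atan2(B,A) + arccos(C/0.3321) = 0.7852
rotate P by −φ3: (0.0803, 0.0504, -0.2944)
  e−x'=-0.0103;  (l²−L²−(e−x')²−y'²−z²)/2L = 0.0154
  γ=atan2(-0.2944,-0.0103)=-1.6056;  ψ=arccos(0.0524)=1.5184;  θ3=γ+ψ≈-0.0872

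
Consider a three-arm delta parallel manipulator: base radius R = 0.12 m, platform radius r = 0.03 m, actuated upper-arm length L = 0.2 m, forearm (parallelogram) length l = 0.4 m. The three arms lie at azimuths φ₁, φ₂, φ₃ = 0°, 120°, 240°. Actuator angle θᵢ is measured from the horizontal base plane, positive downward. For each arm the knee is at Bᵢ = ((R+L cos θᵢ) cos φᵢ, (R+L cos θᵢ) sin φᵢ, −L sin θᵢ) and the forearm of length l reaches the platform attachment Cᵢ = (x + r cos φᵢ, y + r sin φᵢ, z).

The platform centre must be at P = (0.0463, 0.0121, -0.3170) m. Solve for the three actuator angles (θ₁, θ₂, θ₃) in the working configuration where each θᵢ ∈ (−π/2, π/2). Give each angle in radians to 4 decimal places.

θ₁ = 0.0002, θ₂ = 0.2619, θ₃ = 0.3493

φ1=0.0° → target in arm frame (0.0463, 0.0121)
  A=0.0437, B=-0.3170, C=(l²−L²−A²−y'²−z²)/(2L)=0.0436
  θ1 = atan2(B,A) + arccos(C/0.3200) = 0.0002
arm 2 (φ=120.0°): x'=-0.0127, y'=-0.0461
  e−x'=0.1027;  (l²−L²−(e−x')²−y'²−z²)/2L = 0.0171
  γ=atan2(-0.3170,0.1027)=-1.2576;  ψ=arccos(0.0513)=1.5195;  θ2=γ+ψ≈0.2619
arm 3 (φ=240.0°): x'=-0.0336, y'=0.0340
  A cos θ + B sin θ = C:  0.1236·cos θ + -0.3170·sin θ = 0.0077
  √(A²+B²)=0.3403;  θ3 = -1.1989+1.5483 ≈ 0.3493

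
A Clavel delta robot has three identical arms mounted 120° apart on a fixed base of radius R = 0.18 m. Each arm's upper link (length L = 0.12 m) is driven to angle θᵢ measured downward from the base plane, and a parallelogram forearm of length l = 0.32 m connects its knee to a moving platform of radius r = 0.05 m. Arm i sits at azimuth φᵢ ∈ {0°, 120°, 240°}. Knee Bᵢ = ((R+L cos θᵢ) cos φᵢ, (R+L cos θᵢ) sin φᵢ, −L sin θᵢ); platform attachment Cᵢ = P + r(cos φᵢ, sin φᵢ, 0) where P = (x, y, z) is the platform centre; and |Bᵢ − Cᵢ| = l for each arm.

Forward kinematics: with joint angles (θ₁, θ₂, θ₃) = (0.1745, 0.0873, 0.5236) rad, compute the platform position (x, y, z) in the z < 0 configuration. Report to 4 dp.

(0.0120, 0.0328, -0.2343)

arm 1 at φ=0.0°: ρ1 = 0.2482;  S1 = (0.2482, 0.0000, -0.0208)
S2 = (0.2495·cos120.0°, 0.2495·sin120.0°, -0.0105) = (-0.1248, 0.2161, -0.0105)
S3 = (0.2339·cos240.0°, 0.2339·sin240.0°, -0.0600) = (-0.1170, -0.2026, -0.0600)
subtract pairs → two planes through P
[-0.7459 0.4322 0.0207]·P = 0.0004;  [-0.7303 -0.4052 -0.0783]·P = -0.0037
det = 0.6179;  x = 0.0024+-0.0412z,  y = 0.0049+-0.1191z
quadratic in z: (1.0159)z²+(0.0608)z+(-0.0415)=0, √Δ=0.4152 → z ∈ {-0.2343, 0.1745}; z = -0.2343 (taking z<0)
x = 0.0120, y = 0.0328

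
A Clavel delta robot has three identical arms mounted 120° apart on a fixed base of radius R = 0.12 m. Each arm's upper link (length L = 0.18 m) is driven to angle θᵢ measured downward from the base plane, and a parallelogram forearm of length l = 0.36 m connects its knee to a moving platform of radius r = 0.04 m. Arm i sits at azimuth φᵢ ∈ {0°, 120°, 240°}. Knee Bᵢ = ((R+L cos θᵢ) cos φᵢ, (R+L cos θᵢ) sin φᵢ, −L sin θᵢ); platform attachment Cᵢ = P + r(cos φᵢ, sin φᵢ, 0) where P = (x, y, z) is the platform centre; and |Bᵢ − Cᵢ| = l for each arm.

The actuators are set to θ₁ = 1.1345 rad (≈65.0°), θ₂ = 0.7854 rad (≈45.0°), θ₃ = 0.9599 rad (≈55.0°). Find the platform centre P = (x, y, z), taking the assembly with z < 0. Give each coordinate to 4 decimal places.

(-0.0570, 0.0306, -0.4517)

φ1=0.0°: virtual centre (0.1561, 0.0000, -0.1631), radius l
S2 = (0.2073·cos120.0°, 0.2073·sin120.0°, -0.1273) = (-0.1036, 0.1795, -0.1273)
arm 3 at φ=240.0°: (R−r)+L cos θ3 = 0.1832;  S3 = (-0.0916, -0.1587, -0.1474)
subtract pairs → two planes through P
linear system: -0.5194x+0.3590y = 0.0082−0.0717z; -0.4954x+-0.3174y = 0.0043−0.0314z
Cramer: x(z) = -0.0121+0.0993z;  y(z) = 0.0053-0.0561z
quadratic in z: (1.0130)z²+(0.2923)z+(-0.0747)=0, √Δ=0.6229 → z ∈ {-0.4517, 0.1632}; z = -0.4517 (taking z<0)
x = -0.0570, y = 0.0306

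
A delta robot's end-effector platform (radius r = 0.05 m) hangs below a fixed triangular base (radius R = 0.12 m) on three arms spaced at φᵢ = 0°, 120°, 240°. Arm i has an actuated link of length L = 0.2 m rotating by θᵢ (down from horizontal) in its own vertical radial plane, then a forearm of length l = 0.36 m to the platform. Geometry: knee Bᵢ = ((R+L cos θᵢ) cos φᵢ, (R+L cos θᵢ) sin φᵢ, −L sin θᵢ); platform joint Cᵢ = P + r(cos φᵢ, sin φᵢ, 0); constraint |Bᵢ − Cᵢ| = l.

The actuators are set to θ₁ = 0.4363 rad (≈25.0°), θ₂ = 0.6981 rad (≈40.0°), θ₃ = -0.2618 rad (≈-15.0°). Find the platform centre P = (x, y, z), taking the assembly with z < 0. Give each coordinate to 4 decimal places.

φ1=0.0°: virtual centre (0.2513, 0.0000, -0.0845), radius l
centre 2 = (0.2232·cos120.0°, 0.2232·sin120.0°, -0.1286) = (-0.1116, 0.1933, -0.1286)
centre 3 = (0.2632·cos240.0°, 0.2632·sin240.0°, 0.0518) = (-0.1316, -0.2279, 0.0518)
eliminate P² terms by subtracting sphere 1 from 2 and 3
linear system: -0.7257x+0.3866y = -0.0039−-0.0881z; -0.7657x+-0.4559y = 0.0017−0.2726z
det = 0.6269;  x = 0.0018+0.1041z,  y = -0.0067+0.4231z
quadratic in z: (1.1899)z²+(0.1114)z+(-0.0602)=0, √Δ=0.5467 → z ∈ {-0.2766, 0.1829}; z = -0.2766 (taking z<0)
x = -0.0270, y = -0.1238

(-0.0270, -0.1238, -0.2766)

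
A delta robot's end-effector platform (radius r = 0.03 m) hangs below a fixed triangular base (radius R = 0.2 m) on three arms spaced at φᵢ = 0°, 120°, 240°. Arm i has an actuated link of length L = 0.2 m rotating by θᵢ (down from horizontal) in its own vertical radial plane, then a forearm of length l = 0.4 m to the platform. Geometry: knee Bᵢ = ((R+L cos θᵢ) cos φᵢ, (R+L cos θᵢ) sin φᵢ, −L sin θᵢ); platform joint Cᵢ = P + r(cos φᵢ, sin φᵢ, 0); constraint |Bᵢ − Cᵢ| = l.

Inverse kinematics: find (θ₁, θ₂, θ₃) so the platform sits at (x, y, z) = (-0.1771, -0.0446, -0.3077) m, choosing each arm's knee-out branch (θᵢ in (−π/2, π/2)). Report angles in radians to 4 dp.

θ₁ = 1.3966, θ₂ = 0.5237, θ₃ = 0.0875

φ1=0.0° → target in arm frame (-0.1771, -0.0446)
  e−x'=0.3471;  (l²−L²−(e−x')²−y'²−z²)/2L = -0.2429
  γ=atan2(-0.3077,0.3471)=-0.7253;  ψ=arccos(-0.5236)=2.1219;  θ1=γ+ψ≈1.3966
φ2=120.0° → target in arm frame (0.0499, 0.1757)
  A=0.1201, B=-0.3077, C=(l²−L²−A²−y'²−z²)/(2L)=-0.0499
  √(A²+B²)=0.3303;  θ2 = -1.1987+1.7224 ≈ 0.5237
rotate P by −φ3: (0.1272, -0.1311, -0.3077)
  A=0.0428, B=-0.3077, C=(l²−L²−A²−y'²−z²)/(2L)=0.0158
  θ3 = atan2(B,A) + arccos(C/0.3107) = 0.0875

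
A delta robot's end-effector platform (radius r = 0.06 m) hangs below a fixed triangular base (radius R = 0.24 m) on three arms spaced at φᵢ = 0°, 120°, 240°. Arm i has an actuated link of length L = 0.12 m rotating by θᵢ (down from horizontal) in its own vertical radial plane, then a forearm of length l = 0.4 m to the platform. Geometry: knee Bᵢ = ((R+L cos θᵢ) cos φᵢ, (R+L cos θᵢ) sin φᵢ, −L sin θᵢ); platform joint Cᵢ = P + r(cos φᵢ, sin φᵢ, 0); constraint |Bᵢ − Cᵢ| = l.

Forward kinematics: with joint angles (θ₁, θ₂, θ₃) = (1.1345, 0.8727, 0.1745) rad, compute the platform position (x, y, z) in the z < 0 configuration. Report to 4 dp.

(-0.0711, -0.0660, -0.3628)

arm 1 at φ=0.0°: ρ1 = 0.2307;  O1 = (0.2307, 0.0000, -0.1088)
φ2=120.0°: virtual centre (-0.1286, 0.2227, -0.0919), radius l
O3 = (0.2982·cos240.0°, 0.2982·sin240.0°, -0.0208) = (-0.1491, -0.2582, -0.0208)
subtract pairs → two planes through P
[-0.7186 0.4454 0.0337]·P = 0.0095;  [-0.7596 -0.5165 0.1758]·P = 0.0243
Cramer: x(z) = -0.0222+0.1349z;  y(z) = -0.0144+0.1421z
into |P−O₁|² = l²: 1.0384z² + 0.1452z + -0.0840 = 0;  Δ = 0.3700;  z = -0.3628 or 0.2230 → z<0 root = -0.3628
x = -0.0711, y = -0.0660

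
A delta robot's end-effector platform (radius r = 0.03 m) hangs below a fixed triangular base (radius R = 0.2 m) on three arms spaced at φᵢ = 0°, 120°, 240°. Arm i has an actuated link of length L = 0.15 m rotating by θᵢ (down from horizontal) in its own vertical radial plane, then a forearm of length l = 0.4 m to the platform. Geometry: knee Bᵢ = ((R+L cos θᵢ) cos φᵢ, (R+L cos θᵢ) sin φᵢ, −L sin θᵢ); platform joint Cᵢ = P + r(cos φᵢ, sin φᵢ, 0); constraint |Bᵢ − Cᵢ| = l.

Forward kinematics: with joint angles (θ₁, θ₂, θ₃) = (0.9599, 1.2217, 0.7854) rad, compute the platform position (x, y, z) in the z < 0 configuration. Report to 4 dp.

(0.0076, -0.0570, -0.4311)

arm 1 at φ=0.0°: e+L cos θ1 = 0.2560;  S1 = (0.2560, 0.0000, -0.1229)
φ2=120.0°: virtual centre (-0.1107, 0.1917, -0.1410), radius l
S3 = (0.2761·cos240.0°, 0.2761·sin240.0°, -0.1061) = (-0.1380, -0.2391, -0.1061)
subtract pairs → two planes through P
[-0.7334 0.3833 -0.0362]·P = -0.0118;  [-0.7881 -0.4782 0.0336]·P = 0.0068
det = 0.6528;  x = 0.0047+-0.0068z,  y = -0.0219+0.0814z
into |P−S₁|² = l²: 1.0067z² + 0.2456z + -0.0812 = 0;  Δ = 0.3874;  z = -0.4311 or 0.1872 → z<0 root = -0.4311
x = 0.0076, y = -0.0570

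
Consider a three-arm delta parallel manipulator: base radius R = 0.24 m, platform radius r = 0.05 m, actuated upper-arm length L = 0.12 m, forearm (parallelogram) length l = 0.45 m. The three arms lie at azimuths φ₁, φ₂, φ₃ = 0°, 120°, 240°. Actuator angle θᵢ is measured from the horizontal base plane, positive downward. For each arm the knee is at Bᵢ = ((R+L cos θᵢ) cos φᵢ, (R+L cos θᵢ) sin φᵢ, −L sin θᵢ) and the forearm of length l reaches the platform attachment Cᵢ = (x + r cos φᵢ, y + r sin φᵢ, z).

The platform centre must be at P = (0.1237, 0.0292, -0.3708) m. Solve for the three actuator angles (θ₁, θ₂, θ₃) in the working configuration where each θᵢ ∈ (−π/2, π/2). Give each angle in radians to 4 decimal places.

rotate P by −φ1: (0.1237, 0.0292, -0.3708)
  e−x'=0.0663;  (l²−L²−(e−x')²−y'²−z²)/2L = 0.1890
  γ=atan2(-0.3708,0.0663)=-1.3939;  ψ=arccos(0.5017)=1.0452;  θ1=γ+ψ≈-0.3487
arm 2 (φ=120.0°): x'=-0.0366, y'=-0.1217
  A=0.2266, B=-0.3708, C=(l²−L²−A²−y'²−z²)/(2L)=-0.0648
  θ2 = atan2(B,A) + arccos(C/0.4345) = 0.6980
arm 3 (φ=240.0°): x'=-0.0871, y'=0.0925
  e−x'=0.2771;  (l²−L²−(e−x')²−y'²−z²)/2L = -0.1448
  √(A²+B²)=0.4629;  θ3 = -0.9290+1.8890 ≈ 0.9600

θ₁ = -0.3487, θ₂ = 0.6980, θ₃ = 0.9600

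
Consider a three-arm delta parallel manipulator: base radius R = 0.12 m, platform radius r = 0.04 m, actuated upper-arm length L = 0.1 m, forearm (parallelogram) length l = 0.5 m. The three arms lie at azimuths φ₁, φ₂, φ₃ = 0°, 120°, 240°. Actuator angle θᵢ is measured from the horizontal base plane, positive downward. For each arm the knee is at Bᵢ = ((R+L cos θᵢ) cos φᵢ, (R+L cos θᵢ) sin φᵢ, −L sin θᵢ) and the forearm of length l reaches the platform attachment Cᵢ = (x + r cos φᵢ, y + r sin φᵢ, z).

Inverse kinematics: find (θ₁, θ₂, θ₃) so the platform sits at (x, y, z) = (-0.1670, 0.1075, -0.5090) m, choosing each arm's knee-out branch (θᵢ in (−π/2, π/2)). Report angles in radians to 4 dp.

θ₁ = 1.3958, θ₂ = 0.1742, θ₃ = 0.8726

φ1=0.0° → target in arm frame (-0.1670, 0.1075)
  A cos θ + B sin θ = C:  0.2470·cos θ + -0.5090·sin θ = -0.4582
  γ=atan2(-0.5090,0.2470)=-1.1190;  ψ=arccos(-0.8099)=2.5148;  θ1=γ+ψ≈1.3958
φ2=120.0° → target in arm frame (0.1766, 0.0909)
  e−x'=-0.0966;  (l²−L²−(e−x')²−y'²−z²)/2L = -0.1834
  θ2 = atan2(B,A) + arccos(C/0.5181) = 0.1742
rotate P by −φ3: (-0.0096, -0.1984, -0.5090)
  A cos θ + B sin θ = C:  0.0896·cos θ + -0.5090·sin θ = -0.3323
  √(A²+B²)=0.5168;  θ3 = -1.3966+2.2692 ≈ 0.8726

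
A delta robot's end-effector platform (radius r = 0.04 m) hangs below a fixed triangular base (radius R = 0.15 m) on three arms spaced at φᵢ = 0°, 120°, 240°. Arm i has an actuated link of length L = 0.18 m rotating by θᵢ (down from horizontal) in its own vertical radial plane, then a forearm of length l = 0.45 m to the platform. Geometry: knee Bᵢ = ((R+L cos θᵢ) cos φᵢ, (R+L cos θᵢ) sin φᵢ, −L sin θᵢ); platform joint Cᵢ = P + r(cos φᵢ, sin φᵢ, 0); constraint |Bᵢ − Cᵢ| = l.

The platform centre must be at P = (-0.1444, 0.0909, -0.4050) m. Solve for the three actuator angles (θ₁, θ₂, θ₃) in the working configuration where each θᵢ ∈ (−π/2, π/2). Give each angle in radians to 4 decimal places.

θ₁ = 0.9600, θ₂ = -0.0875, θ₃ = 0.5236

φ1=0.0° → target in arm frame (-0.1444, 0.0909)
  A=0.2544, B=-0.4050, C=(l²−L²−A²−y'²−z²)/(2L)=-0.1859
  √(A²+B²)=0.4783;  θ1 = -1.0099+1.9699 ≈ 0.9600
φ2=120.0° → target in arm frame (0.1509, 0.0796)
  A=-0.0409, B=-0.4050, C=(l²−L²−A²−y'²−z²)/(2L)=-0.0054
  γ=atan2(-0.4050,-0.0409)=-1.6715;  ψ=arccos(-0.0132)=1.5840;  θ2=γ+ψ≈-0.0875
arm 3 (φ=240.0°): x'=-0.0065, y'=-0.1705
  e−x'=0.1165;  (l²−L²−(e−x')²−y'²−z²)/2L = -0.1016
  γ=atan2(-0.4050,0.1165)=-1.2907;  ψ=arccos(-0.2411)=1.8143;  θ3=γ+ψ≈0.5236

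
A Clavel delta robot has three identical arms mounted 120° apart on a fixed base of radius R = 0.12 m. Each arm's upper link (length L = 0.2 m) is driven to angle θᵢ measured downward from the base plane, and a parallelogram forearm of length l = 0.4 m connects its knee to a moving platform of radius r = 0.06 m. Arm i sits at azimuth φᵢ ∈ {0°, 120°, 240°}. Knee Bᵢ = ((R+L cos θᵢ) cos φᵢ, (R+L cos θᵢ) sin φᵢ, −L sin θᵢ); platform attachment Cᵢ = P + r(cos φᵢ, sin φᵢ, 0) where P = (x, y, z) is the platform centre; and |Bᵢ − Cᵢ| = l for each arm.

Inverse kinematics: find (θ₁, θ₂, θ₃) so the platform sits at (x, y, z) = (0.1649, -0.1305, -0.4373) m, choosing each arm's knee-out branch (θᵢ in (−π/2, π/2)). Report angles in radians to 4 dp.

θ₁ = 0.3491, θ₂ = 1.3090, θ₃ = 0.7856

rotate P by −φ1: (0.1649, -0.1305, -0.4373)
  A=-0.1049, B=-0.4373, C=(l²−L²−A²−y'²−z²)/(2L)=-0.2482
  θ1 = atan2(B,A) + arccos(C/0.4497) = 0.3491
φ2=120.0° → target in arm frame (-0.1955, -0.0776)
  e−x'=0.2555;  (l²−L²−(e−x')²−y'²−z²)/2L = -0.3563
  √(A²+B²)=0.5065;  θ2 = -1.0421+2.3511 ≈ 1.3090
arm 3 (φ=240.0°): x'=0.0306, y'=0.2081
  A cos θ + B sin θ = C:  0.0294·cos θ + -0.4373·sin θ = -0.2885
  θ3 = atan2(B,A) + arccos(C/0.4383) = 0.7856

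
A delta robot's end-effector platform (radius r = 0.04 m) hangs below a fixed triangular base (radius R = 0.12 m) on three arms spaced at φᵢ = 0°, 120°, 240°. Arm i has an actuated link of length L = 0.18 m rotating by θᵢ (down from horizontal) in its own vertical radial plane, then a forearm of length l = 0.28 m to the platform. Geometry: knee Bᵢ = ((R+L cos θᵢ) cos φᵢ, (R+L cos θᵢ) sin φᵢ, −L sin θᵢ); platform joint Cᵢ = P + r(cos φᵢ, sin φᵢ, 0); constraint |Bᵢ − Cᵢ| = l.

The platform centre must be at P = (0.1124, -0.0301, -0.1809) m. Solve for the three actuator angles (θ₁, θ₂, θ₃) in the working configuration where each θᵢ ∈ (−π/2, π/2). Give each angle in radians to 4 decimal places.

arm 1 (φ=0.0°): x'=0.1124, y'=-0.0301
  A=-0.0324, B=-0.1809, C=(l²−L²−A²−y'²−z²)/(2L)=0.0314
  √(A²+B²)=0.1838;  θ1 = -1.7480+1.3989 ≈ -0.3492
arm 2 (φ=120.0°): x'=-0.0823, y'=-0.0823
  A cos θ + B sin θ = C:  0.1623·cos θ + -0.1809·sin θ = -0.0551
  θ2 = atan2(B,A) + arccos(C/0.2430) = 0.9598
rotate P by −φ3: (-0.0301, 0.1124, -0.1809)
  e−x'=0.1101;  (l²−L²−(e−x')²−y'²−z²)/2L = -0.0319
  θ3 = atan2(B,A) + arccos(C/0.2118) = 0.6981

θ₁ = -0.3492, θ₂ = 0.9598, θ₃ = 0.6981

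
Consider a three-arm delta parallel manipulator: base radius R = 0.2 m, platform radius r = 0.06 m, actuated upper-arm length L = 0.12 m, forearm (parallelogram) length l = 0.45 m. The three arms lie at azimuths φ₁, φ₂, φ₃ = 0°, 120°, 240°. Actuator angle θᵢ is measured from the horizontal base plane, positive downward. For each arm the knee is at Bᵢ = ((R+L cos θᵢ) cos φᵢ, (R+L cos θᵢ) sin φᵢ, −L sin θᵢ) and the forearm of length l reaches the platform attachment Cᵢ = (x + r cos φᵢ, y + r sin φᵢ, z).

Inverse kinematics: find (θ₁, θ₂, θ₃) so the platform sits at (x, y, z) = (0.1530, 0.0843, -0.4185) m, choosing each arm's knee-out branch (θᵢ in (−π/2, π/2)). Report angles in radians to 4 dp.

rotate P by −φ1: (0.1530, 0.0843, -0.4185)
  A=-0.0130, B=-0.4185, C=(l²−L²−A²−y'²−z²)/(2L)=0.0237
  θ1 = atan2(B,A) + arccos(C/0.4187) = -0.0876
φ2=120.0° → target in arm frame (-0.0035, -0.1747)
  A=0.1435, B=-0.4185, C=(l²−L²−A²−y'²−z²)/(2L)=-0.1589
  γ=atan2(-0.4185,0.1435)=-1.2405;  ψ=arccos(-0.3592)=1.9382;  θ2=γ+ψ≈0.6977
rotate P by −φ3: (-0.1495, 0.0904, -0.4185)
  A cos θ + B sin θ = C:  0.2895·cos θ + -0.4185·sin θ = -0.3292
  √(A²+B²)=0.5089;  θ3 = -0.9656+2.2745 ≈ 1.3088

θ₁ = -0.0876, θ₂ = 0.6977, θ₃ = 1.3088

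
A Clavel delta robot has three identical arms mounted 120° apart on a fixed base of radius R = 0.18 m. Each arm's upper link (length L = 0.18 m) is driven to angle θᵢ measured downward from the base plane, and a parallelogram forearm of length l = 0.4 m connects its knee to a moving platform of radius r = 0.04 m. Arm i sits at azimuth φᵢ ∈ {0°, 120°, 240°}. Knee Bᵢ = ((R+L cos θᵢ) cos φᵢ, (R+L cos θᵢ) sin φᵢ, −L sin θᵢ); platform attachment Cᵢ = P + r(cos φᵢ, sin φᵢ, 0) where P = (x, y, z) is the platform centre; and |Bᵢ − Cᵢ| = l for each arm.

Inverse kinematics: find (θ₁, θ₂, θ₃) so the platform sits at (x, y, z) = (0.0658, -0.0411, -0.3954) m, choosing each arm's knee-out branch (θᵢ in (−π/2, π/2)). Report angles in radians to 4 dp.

φ1=0.0° → target in arm frame (0.0658, -0.0411)
  e−x'=0.0742;  (l²−L²−(e−x')²−y'²−z²)/2L = -0.0998
  γ=atan2(-0.3954,0.0742)=-1.3853;  ψ=arccos(-0.2481)=1.8215;  θ1=γ+ψ≈0.4362
φ2=120.0° → target in arm frame (-0.0685, -0.0364)
  A=0.2085, B=-0.3954, C=(l²−L²−A²−y'²−z²)/(2L)=-0.2043
  θ2 = atan2(B,A) + arccos(C/0.4470) = 0.9598
φ3=240.0° → target in arm frame (0.0027, 0.0775)
  A cos θ + B sin θ = C:  0.1373·cos θ + -0.3954·sin θ = -0.1489
  θ3 = atan2(B,A) + arccos(C/0.4186) = 0.6980

θ₁ = 0.4362, θ₂ = 0.9598, θ₃ = 0.6980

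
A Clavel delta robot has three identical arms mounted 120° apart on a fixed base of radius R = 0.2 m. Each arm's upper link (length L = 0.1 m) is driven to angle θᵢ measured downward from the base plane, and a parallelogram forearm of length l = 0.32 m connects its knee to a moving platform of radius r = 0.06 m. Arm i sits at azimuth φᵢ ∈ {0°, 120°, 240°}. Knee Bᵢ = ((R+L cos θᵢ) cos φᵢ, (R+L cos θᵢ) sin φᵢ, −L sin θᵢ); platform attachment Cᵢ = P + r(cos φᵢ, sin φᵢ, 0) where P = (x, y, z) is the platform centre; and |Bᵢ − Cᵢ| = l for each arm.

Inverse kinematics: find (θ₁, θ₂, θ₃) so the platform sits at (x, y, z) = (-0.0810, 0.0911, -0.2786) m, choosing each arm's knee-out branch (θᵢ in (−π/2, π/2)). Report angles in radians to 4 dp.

θ₁ = 1.3086, θ₂ = -0.1749, θ₃ = 1.0474

φ1=0.0° → target in arm frame (-0.0810, 0.0911)
  A=0.2210, B=-0.2786, C=(l²−L²−A²−y'²−z²)/(2L)=-0.2118
  γ=atan2(-0.2786,0.2210)=-0.9002;  ψ=arccos(-0.5956)=2.2088;  θ1=γ+ψ≈1.3086
arm 2 (φ=120.0°): x'=0.1194, y'=0.0246
  A=0.0206, B=-0.2786, C=(l²−L²−A²−y'²−z²)/(2L)=0.0688
  γ=atan2(-0.2786,0.0206)=-1.4970;  ψ=arccos(0.2461)=1.3221;  θ2=γ+ψ≈-0.1749
φ3=240.0° → target in arm frame (-0.0384, -0.1157)
  A cos θ + B sin θ = C:  0.1784·cos θ + -0.2786·sin θ = -0.1521
  √(A²+B²)=0.3308;  θ3 = -1.0013+2.0487 ≈ 1.0474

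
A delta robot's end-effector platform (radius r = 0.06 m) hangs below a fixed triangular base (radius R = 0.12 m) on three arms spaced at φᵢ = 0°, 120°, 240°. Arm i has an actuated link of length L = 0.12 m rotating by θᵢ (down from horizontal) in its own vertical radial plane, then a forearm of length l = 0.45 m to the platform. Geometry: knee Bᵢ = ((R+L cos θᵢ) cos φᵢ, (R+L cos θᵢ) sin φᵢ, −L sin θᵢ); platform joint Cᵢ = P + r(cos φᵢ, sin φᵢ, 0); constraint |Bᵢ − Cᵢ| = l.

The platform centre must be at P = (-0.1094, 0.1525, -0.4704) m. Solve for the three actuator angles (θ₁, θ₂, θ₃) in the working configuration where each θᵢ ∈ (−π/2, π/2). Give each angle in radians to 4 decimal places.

θ₁ = 1.1344, θ₂ = 0.1747, θ₃ = 1.0472

rotate P by −φ1: (-0.1094, 0.1525, -0.4704)
  A=0.1694, B=-0.4704, C=(l²−L²−A²−y'²−z²)/(2L)=-0.3547
  γ=atan2(-0.4704,0.1694)=-1.2251;  ψ=arccos(-0.7094)=2.3595;  θ1=γ+ψ≈1.1344
arm 2 (φ=120.0°): x'=0.1868, y'=0.0185
  A=-0.1268, B=-0.4704, C=(l²−L²−A²−y'²−z²)/(2L)=-0.2066
  √(A²+B²)=0.4872;  θ2 = -1.8340+2.0088 ≈ 0.1747
φ3=240.0° → target in arm frame (-0.0774, -0.1710)
  A cos θ + B sin θ = C:  0.1374·cos θ + -0.4704·sin θ = -0.3387
  θ3 = atan2(B,A) + arccos(C/0.4900) = 1.0472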